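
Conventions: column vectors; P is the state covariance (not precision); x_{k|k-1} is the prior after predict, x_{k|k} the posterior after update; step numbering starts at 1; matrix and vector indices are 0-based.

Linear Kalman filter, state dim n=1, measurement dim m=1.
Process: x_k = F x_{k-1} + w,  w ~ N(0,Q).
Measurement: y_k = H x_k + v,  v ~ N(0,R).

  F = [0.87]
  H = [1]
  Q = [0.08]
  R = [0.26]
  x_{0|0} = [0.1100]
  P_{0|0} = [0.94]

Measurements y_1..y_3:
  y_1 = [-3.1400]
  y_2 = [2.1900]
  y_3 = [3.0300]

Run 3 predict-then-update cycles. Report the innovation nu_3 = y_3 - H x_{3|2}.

innov = [3.0829]

step 1: x^-=[0.0957]  P^-=[0.7915]  S=[1.0515]  K=[0.7527]  nu=[-3.2357]  x^+=[-2.3399]  P^+=[0.1957]
step 2: x^-=[-2.0357]  P^-=[0.2281]  S=[0.4881]  K=[0.4674]  nu=[4.2257]  x^+=[-0.0608]  P^+=[0.1215]
step 3: x^-=[-0.0529]  P^-=[0.1720]  S=[0.4320]  K=[0.3981]  nu=[3.0829]  x^+=[1.1744]  P^+=[0.1035]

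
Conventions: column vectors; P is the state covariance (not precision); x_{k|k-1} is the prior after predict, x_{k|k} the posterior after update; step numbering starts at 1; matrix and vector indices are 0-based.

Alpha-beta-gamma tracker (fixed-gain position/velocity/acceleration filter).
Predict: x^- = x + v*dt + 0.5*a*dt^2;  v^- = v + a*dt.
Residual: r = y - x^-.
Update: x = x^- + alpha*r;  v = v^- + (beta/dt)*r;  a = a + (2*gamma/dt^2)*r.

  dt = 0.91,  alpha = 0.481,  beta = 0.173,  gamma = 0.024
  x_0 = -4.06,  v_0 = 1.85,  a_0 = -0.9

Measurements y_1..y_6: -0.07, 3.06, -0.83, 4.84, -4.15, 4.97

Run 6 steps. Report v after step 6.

v_post = -0.8616

step 1: x_pred=-2.7491  r=2.6791  x^+=-1.4605  v^+=1.5403  a^+=-0.7447
step 2: x_pred=-0.3671  r=3.4271  x^+=1.2813  v^+=1.5142  a^+=-0.5461
step 3: x_pred=2.4331  r=-3.2631  x^+=0.8636  v^+=0.3969  a^+=-0.7352
step 4: x_pred=0.9203  r=3.9197  x^+=2.8057  v^+=0.4730  a^+=-0.5080
step 5: x_pred=3.0258  r=-7.1758  x^+=-0.4257  v^+=-1.3534  a^+=-0.9239
step 6: x_pred=-2.0399  r=7.0099  x^+=1.3318  v^+=-0.8616  a^+=-0.5176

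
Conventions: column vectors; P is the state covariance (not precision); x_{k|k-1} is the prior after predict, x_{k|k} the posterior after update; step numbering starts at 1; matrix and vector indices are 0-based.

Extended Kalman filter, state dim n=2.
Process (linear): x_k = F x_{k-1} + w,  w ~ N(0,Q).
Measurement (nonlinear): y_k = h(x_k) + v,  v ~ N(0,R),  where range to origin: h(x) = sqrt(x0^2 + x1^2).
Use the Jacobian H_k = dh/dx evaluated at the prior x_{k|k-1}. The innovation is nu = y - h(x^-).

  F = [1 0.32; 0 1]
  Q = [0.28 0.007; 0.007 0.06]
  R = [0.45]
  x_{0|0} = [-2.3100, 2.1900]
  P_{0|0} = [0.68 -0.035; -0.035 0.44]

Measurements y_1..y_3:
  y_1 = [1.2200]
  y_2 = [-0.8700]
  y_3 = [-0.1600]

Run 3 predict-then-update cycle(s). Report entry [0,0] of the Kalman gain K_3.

K[0,0] = -0.8878

step 1: x^-=[-1.6092, 2.1900]  P^-=[0.9827 0.1128; 0.1128 0.5000]  H_jac=[-0.5921 0.8058]  S=[1.0116]  K=[-0.4853; 0.3323]  nu=[-1.4977]  x^+=[-0.8823, 1.6924]  P^+=[0.7444 0.2759; 0.2759 0.3883]
step 2: x^-=[-0.3408, 1.6924]  P^-=[1.2407 0.4072; 0.4072 0.4483]  H_jac=[-0.1974 0.9803]  S=[0.7716]  K=[0.1999; 0.4654]  nu=[-2.5963]  x^+=[-0.8599, 0.4840]  P^+=[1.2099 0.3354; 0.3354 0.2812]
step 3: x^-=[-0.7050, 0.4840]  P^-=[1.7333 0.4324; 0.4324 0.3412]  H_jac=[-0.8244 0.5660]  S=[1.3339]  K=[-0.8878; -0.1225]  nu=[-1.0151]  x^+=[0.1963, 0.6083]  P^+=[0.6819 0.2873; 0.2873 0.3212]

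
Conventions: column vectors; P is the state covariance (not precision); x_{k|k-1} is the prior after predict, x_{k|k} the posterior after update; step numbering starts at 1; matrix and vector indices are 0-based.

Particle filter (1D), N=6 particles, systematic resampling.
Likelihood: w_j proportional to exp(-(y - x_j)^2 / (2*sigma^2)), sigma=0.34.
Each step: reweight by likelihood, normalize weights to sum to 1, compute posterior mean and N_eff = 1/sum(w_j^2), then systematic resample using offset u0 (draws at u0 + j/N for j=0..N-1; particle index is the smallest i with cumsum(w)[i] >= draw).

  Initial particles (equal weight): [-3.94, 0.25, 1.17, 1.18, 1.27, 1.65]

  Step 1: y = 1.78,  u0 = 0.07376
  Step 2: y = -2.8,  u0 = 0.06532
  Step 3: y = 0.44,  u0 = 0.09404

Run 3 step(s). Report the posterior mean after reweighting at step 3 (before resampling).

step 1: w=[0.0000, 0.0000, 0.1201, 0.1266, 0.1950, 0.5583]  mean=1.4587  Neff=2.6305  idx=[2, 3, 4, 5, 5, 5]
step 2: w=[0.5747, 0.4075, 0.0178, 0.0000, 0.0000, 0.0000]  mean=1.1759  Neff=2.0133  idx=[0, 0, 0, 0, 1, 1]
step 3: w=[0.1702, 0.1702, 0.1702, 0.1702, 0.1597, 0.1597]  mean=1.1732  Neff=5.9947  idx=[0, 1, 2, 3, 4, 5]

post_mean = 1.1732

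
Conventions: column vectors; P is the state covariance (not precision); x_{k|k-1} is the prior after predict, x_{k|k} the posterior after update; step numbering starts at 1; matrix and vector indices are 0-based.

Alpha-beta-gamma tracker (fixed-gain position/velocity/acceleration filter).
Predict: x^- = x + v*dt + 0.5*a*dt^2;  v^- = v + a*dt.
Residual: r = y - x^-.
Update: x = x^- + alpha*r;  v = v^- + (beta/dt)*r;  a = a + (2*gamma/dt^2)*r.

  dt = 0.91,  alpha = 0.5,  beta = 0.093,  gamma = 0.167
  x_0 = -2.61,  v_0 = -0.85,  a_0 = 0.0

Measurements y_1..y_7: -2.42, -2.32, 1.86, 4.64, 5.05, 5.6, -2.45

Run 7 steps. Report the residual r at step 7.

resid = -19.8757

step 1: x_pred=-3.3835  r=0.9635  x^+=-2.9017  v^+=-0.7515  a^+=0.3886
step 2: x_pred=-3.4247  r=1.1047  x^+=-2.8724  v^+=-0.2850  a^+=0.8342
step 3: x_pred=-2.7863  r=4.6463  x^+=-0.4632  v^+=0.9490  a^+=2.7082
step 4: x_pred=1.5217  r=3.1183  x^+=3.0809  v^+=3.7321  a^+=3.9659
step 5: x_pred=8.1192  r=-3.0692  x^+=6.5846  v^+=7.0274  a^+=2.7280
step 6: x_pred=14.1091  r=-8.5091  x^+=9.8545  v^+=8.6403  a^+=-0.7040
step 7: x_pred=17.4257  r=-19.8757  x^+=7.4879  v^+=5.9684  a^+=-8.7205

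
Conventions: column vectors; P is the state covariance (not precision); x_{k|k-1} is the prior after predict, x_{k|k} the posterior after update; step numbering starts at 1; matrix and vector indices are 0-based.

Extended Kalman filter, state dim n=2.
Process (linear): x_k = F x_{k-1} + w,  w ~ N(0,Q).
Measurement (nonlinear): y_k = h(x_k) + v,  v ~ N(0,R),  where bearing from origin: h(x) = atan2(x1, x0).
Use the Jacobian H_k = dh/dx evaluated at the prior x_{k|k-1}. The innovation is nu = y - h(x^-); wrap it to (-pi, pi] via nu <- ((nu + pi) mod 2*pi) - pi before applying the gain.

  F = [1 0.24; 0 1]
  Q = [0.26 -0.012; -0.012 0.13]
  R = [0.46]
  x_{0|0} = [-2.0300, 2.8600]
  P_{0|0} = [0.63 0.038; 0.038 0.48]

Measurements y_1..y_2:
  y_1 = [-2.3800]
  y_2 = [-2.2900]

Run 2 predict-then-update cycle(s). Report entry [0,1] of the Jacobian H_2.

step 1: x^-=[-1.3436, 2.8600]  P^-=[0.9359 0.1412; 0.1412 0.6100]  H_jac=[-0.2864 -0.1346]  S=[0.5587]  K=[-0.5138; -0.2193]  nu=[1.8932]  x^+=[-2.3163, 2.4448]  P^+=[0.7884 0.0782; 0.0782 0.5831]
step 2: x^-=[-1.7296, 2.4448]  P^-=[1.1195 0.2062; 0.2062 0.7131]  H_jac=[-0.2726 -0.1928]  S=[0.5914]  K=[-0.5833; -0.3276]  nu=[1.8067]  x^+=[-2.7834, 1.8530]  P^+=[0.9183 0.0932; 0.0932 0.6497]

H_jac[0,1] = -0.1928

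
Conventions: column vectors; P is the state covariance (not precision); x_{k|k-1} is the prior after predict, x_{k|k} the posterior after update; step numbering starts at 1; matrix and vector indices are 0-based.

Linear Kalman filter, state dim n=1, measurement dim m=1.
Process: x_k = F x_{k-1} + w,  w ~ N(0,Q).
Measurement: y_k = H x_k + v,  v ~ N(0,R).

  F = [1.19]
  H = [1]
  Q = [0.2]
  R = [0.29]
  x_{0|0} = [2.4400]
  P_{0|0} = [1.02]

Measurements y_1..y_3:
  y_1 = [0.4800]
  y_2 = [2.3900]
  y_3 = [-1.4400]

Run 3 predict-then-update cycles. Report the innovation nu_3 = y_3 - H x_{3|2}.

innov = [-3.7139]

step 1: x^-=[2.9036]  P^-=[1.6444]  S=[1.9344]  K=[0.8501]  nu=[-2.4236]  x^+=[0.8433]  P^+=[0.2465]
step 2: x^-=[1.0036]  P^-=[0.5491]  S=[0.8391]  K=[0.6544]  nu=[1.3864]  x^+=[1.9108]  P^+=[0.1898]
step 3: x^-=[2.2739]  P^-=[0.4687]  S=[0.7587]  K=[0.6178]  nu=[-3.7139]  x^+=[-0.0205]  P^+=[0.1792]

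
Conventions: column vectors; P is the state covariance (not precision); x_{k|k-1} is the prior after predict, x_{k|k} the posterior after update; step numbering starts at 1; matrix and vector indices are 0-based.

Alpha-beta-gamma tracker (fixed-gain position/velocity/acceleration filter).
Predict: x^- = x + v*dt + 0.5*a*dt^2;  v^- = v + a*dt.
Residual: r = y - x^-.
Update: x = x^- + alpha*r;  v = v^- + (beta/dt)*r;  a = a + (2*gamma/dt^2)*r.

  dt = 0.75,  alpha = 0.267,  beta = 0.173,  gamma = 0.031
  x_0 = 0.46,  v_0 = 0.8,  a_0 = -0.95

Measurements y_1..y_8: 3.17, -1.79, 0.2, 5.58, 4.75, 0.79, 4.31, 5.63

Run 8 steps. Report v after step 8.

v_post = 1.9504

step 1: x_pred=0.7928  r=2.3772  x^+=1.4275  v^+=0.6358  a^+=-0.6880
step 2: x_pred=1.7109  r=-3.5009  x^+=0.7762  v^+=-0.6877  a^+=-1.0739
step 3: x_pred=-0.0416  r=0.2416  x^+=0.0229  v^+=-1.4373  a^+=-1.0472
step 4: x_pred=-1.3497  r=6.9297  x^+=0.5006  v^+=-0.6243  a^+=-0.2834
step 5: x_pred=-0.0474  r=4.7974  x^+=1.2335  v^+=0.2697  a^+=0.2454
step 6: x_pred=1.5048  r=-0.7148  x^+=1.3139  v^+=0.2888  a^+=0.1666
step 7: x_pred=1.5774  r=2.7326  x^+=2.3070  v^+=1.0441  a^+=0.4678
step 8: x_pred=3.2216  r=2.4084  x^+=3.8647  v^+=1.9504  a^+=0.7332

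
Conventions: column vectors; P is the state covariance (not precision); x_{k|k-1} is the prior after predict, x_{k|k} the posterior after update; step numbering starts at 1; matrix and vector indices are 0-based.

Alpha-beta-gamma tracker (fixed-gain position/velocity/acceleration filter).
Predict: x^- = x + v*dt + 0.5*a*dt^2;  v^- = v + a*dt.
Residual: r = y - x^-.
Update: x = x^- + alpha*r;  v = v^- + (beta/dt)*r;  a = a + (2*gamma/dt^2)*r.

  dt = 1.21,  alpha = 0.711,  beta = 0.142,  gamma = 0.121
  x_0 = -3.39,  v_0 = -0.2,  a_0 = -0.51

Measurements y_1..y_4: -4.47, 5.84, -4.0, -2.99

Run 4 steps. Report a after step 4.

step 1: x_pred=-4.0053  r=-0.4647  x^+=-4.3357  v^+=-0.8716  a^+=-0.5868
step 2: x_pred=-5.8200  r=11.6600  x^+=2.4703  v^+=-0.2133  a^+=1.3405
step 3: x_pred=3.1935  r=-7.1935  x^+=-1.9211  v^+=0.5645  a^+=0.1515
step 4: x_pred=-1.1272  r=-1.8628  x^+=-2.4517  v^+=0.5291  a^+=-0.1564

a_post = -0.1564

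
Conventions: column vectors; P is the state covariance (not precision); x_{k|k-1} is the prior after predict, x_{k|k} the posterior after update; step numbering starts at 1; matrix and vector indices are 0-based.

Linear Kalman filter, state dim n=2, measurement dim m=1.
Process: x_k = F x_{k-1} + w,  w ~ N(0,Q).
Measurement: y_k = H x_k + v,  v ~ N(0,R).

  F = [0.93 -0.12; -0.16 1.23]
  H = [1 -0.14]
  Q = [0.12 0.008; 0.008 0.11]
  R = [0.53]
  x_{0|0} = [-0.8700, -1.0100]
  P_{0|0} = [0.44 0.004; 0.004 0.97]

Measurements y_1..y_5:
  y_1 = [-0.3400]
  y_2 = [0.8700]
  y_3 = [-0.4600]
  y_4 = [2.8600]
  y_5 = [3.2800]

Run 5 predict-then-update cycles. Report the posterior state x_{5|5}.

step 1: x^-=[-0.6879, -1.1031]  P^-=[0.5136 -0.1960; -0.1960 1.5872]  S=[1.1296]  K=[0.4790; -0.3702]  nu=[0.1935]  x^+=[-0.5952, -1.1747]  P^+=[0.2545 0.0043; 0.0043 1.4324]
step 2: x^-=[-0.4126, -1.3497]  P^-=[0.3598 -0.2363; -0.2363 2.2819]  S=[1.0006]  K=[0.3926; -0.5554]  nu=[1.0936]  x^+=[0.0167, -1.9571]  P^+=[0.2055 -0.0181; -0.0181 1.9732]
step 3: x^-=[0.2504, -2.4099]  P^-=[0.3302 -0.3349; -0.3349 3.1077]  S=[1.0149]  K=[0.3716; -0.7587]  nu=[-1.0478]  x^+=[-0.1389, -1.6149]  P^+=[0.1901 -0.0488; -0.0488 2.5236]
step 4: x^-=[0.0646, -1.9641]  P^-=[0.3316 -0.4495; -0.4495 3.9520]  S=[1.0650]  K=[0.3705; -0.9416]  nu=[2.5204]  x^+=[0.9984, -4.3374]  P^+=[0.1855 -0.0780; -0.0780 3.0077]
step 5: x^-=[1.4490, -5.4947]  P^-=[0.3411 -0.5542; -0.5542 4.6958]  S=[1.1183]  K=[0.3744; -1.0834]  nu=[1.0617]  x^+=[1.8465, -6.6450]  P^+=[0.1843 -0.1006; -0.1006 3.3831]

x_post = [1.8465, -6.6450]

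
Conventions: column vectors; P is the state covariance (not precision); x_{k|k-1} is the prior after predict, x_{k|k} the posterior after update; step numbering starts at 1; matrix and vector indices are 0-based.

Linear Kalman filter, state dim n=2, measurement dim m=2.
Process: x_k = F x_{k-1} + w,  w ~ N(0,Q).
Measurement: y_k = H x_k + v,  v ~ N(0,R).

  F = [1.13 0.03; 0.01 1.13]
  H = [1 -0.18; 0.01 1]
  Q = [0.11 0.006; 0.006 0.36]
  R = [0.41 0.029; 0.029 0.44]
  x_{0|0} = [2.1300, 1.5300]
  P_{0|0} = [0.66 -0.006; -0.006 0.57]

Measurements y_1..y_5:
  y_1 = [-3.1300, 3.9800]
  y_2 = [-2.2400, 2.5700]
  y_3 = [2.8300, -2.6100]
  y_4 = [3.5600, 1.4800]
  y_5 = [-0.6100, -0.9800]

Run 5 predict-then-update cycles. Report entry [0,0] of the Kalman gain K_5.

K[0,0] = 0.4629

step 1: x^-=[2.4528, 1.7502]  P^-=[0.9529 0.0251; 0.0251 1.0878]  S=[1.3891 -0.1322; -0.1322 1.5284]  K=[0.6906 0.0824; -0.0556 0.7071]  nu=[-5.2678, 2.2053]  x^+=[-1.0032, 3.6023]  P^+=[0.2951 0.0533; 0.0533 0.3090]
step 2: x^-=[-1.0255, 4.0606]  P^-=[0.4907 0.0879; 0.0879 0.7558]  S=[0.8936 -0.0144; -0.0144 1.1976]  K=[0.5328 0.0839; -0.0437 0.6313]  nu=[-0.4836, -1.4803]  x^+=[-1.4074, 3.1472]  P^+=[0.2299 0.0501; 0.0501 0.2760]
step 3: x^-=[-1.4959, 3.5422]  P^-=[0.4072 0.0819; 0.0819 0.7136]  S=[0.8108 -0.0136; -0.0136 1.1553]  K=[0.4854 0.0801; -0.0470 0.6178]  nu=[4.9636, -6.1373]  x^+=[0.4213, -0.4830]  P^+=[0.2098 0.0472; 0.0472 0.2700]
step 4: x^-=[0.4616, -0.5415]  P^-=[0.3814 0.0779; 0.0779 0.7059]  S=[0.7862 -0.0165; -0.0165 1.1475]  K=[0.4689 0.0779; -0.0496 0.6151]  nu=[3.0009, 2.0169]  x^+=[2.0259, 0.5501]  P^+=[0.2028 0.0459; 0.0459 0.2688]
step 5: x^-=[2.3058, 0.6419]  P^-=[0.3723 0.0760; 0.0760 0.7042]  S=[0.7777 -0.0182; -0.0182 1.1458]  K=[0.4629 0.0769; -0.0509 0.6145]  nu=[-2.8002, -1.6450]  x^+=[0.8831, -0.2263]  P^+=[0.2002 0.0453; 0.0453 0.2684]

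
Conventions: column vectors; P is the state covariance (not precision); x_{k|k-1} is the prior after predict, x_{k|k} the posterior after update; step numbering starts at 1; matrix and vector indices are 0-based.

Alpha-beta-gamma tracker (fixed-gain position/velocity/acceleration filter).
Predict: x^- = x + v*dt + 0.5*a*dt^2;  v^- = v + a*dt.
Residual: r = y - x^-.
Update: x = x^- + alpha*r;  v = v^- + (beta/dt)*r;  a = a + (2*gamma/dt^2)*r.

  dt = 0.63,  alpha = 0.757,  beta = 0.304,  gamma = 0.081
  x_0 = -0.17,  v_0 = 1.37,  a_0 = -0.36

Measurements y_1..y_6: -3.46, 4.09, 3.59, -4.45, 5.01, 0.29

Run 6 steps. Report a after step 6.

step 1: x_pred=0.6217  r=-4.0817  x^+=-2.4682  v^+=-0.8264  a^+=-2.0260
step 2: x_pred=-3.3908  r=7.4808  x^+=2.2722  v^+=1.5071  a^+=1.0274
step 3: x_pred=3.4255  r=0.1645  x^+=3.5500  v^+=2.2337  a^+=1.0946
step 4: x_pred=5.1745  r=-9.6245  x^+=-2.1113  v^+=-1.7209  a^+=-2.8338
step 5: x_pred=-3.7578  r=8.7678  x^+=2.8794  v^+=0.7246  a^+=0.7449
step 6: x_pred=3.4837  r=-3.1937  x^+=1.0661  v^+=-0.3472  a^+=-0.5587

a_post = -0.5587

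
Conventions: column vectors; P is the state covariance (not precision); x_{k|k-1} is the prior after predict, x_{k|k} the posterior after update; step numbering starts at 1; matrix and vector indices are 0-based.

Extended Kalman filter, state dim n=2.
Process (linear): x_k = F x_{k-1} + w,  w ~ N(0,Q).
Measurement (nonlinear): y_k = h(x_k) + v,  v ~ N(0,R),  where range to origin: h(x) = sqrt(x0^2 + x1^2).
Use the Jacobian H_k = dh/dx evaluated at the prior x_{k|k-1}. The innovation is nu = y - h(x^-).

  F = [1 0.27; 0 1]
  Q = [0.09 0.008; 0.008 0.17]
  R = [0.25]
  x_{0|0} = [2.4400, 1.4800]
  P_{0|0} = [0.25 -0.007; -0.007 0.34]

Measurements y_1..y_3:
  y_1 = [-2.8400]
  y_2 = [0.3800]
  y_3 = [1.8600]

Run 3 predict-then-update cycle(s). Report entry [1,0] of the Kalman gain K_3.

K[1,0] = -0.4723

step 1: x^-=[2.8396, 1.4800]  P^-=[0.3610 0.0928; 0.0928 0.5100]  H_jac=[0.8868 0.4622]  S=[0.7189]  K=[0.5050; 0.4424]  nu=[-6.0421]  x^+=[-0.2115, -1.1928]  P^+=[0.1777 -0.0678; -0.0678 0.3693]
step 2: x^-=[-0.5335, -1.1928]  P^-=[0.2580 0.0399; 0.0399 0.5393]  H_jac=[-0.4083 -0.9128]  S=[0.7722]  K=[-0.1836; -0.6587]  nu=[-0.9267]  x^+=[-0.3634, -0.5824]  P^+=[0.2320 -0.0535; -0.0535 0.2043]
step 3: x^-=[-0.5206, -0.5824]  P^-=[0.3080 0.0097; 0.0097 0.3743]  H_jac=[-0.6665 -0.7455]  S=[0.6045]  K=[-0.3515; -0.4723]  nu=[1.0788]  x^+=[-0.8998, -1.0920]  P^+=[0.2333 -0.0907; -0.0907 0.2394]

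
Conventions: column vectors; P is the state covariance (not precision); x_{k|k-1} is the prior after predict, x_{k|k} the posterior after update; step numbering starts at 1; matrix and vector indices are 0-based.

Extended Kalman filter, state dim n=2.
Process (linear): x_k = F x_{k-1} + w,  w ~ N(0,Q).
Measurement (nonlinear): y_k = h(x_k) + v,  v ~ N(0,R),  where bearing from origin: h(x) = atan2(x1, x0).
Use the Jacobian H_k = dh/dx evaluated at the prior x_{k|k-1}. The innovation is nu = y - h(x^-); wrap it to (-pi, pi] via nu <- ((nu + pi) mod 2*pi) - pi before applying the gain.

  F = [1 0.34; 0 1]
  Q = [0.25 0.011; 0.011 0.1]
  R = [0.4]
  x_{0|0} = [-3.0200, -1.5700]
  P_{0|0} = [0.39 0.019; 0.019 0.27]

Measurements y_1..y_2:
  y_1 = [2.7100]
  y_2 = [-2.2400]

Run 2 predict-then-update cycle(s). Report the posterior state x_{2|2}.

x_post = [-4.0916, -1.5286]

step 1: x^-=[-3.5538, -1.5700]  P^-=[0.6841 0.1218; 0.1218 0.3700]  H_jac=[0.1040 -0.2354]  S=[0.4219]  K=[0.1007; -0.1764]  nu=[-0.8476]  x^+=[-3.6391, -1.4205]  P^+=[0.6799 0.1293; 0.1293 0.3569]
step 2: x^-=[-4.1221, -1.4205]  P^-=[1.0590 0.2616; 0.2616 0.4569]  H_jac=[0.0747 -0.2168]  S=[0.4189]  K=[0.0535; -0.1898]  nu=[0.5697]  x^+=[-4.0916, -1.5286]  P^+=[1.0578 0.2659; 0.2659 0.4418]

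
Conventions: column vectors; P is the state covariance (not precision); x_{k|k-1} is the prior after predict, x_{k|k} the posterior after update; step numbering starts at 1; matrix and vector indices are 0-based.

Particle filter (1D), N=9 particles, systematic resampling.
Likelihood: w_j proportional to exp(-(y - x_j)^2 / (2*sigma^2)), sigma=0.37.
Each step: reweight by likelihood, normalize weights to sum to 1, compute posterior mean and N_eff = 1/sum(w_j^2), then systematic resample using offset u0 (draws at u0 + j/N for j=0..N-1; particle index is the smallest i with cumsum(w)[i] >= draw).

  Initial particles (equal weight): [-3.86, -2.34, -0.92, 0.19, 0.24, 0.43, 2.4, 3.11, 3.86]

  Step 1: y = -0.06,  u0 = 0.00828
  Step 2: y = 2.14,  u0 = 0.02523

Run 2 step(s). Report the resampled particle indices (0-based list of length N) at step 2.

resampled_idx = [1, 4, 6, 8, 8, 8, 8, 8, 8]

step 1: w=[0.0000, 0.0000, 0.0336, 0.3982, 0.3601, 0.2081, 0.0000, 0.0000, 0.0000]  mean=0.2207  Neff=3.0060  idx=[2, 3, 3, 3, 4, 4, 4, 4, 5]
step 2: w=[0.0000, 0.0279, 0.0279, 0.0279, 0.0564, 0.0564, 0.0564, 0.0564, 0.6906]  mean=0.3670  Neff=2.0324  idx=[1, 4, 6, 8, 8, 8, 8, 8, 8]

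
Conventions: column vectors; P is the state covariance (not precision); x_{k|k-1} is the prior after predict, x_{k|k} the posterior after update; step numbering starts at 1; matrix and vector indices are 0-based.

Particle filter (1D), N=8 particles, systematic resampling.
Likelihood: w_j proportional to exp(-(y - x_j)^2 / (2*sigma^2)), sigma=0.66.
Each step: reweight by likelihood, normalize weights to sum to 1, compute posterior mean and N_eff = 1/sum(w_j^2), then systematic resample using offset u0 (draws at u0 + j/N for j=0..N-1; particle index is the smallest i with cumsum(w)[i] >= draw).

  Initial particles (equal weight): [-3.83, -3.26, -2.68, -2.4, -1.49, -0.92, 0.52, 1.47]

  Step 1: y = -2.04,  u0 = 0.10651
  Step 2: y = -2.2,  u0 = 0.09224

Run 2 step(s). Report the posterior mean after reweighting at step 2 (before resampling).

post_mean = -2.2562

step 1: w=[0.0096, 0.0687, 0.2370, 0.3268, 0.2679, 0.0899, 0.0002, 0.0000]  mean=-2.1617  Neff=4.0387  idx=[2, 2, 3, 3, 3, 4, 4, 5]
step 2: w=[0.1353, 0.1353, 0.1683, 0.1683, 0.1683, 0.0988, 0.0988, 0.0269]  mean=-2.2562  Neff=7.0501  idx=[0, 1, 2, 3, 3, 4, 5, 6]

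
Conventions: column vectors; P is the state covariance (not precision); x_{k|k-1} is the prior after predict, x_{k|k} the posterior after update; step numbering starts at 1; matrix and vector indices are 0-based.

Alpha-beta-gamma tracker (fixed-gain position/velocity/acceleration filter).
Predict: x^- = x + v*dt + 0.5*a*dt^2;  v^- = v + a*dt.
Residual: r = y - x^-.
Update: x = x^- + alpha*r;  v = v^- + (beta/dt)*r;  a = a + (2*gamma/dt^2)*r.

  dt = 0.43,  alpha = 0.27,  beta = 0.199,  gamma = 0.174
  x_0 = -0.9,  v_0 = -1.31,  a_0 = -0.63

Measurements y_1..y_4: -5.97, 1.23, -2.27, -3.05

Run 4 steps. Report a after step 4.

step 1: x_pred=-1.5215  r=-4.4485  x^+=-2.7226  v^+=-3.6396  a^+=-9.0024
step 2: x_pred=-5.1199  r=6.3499  x^+=-3.4055  v^+=-4.5720  a^+=2.9488
step 3: x_pred=-5.0988  r=2.8288  x^+=-4.3350  v^+=-1.9949  a^+=8.2728
step 4: x_pred=-4.4280  r=1.3780  x^+=-4.0559  v^+=2.2002  a^+=10.8663

a_post = 10.8663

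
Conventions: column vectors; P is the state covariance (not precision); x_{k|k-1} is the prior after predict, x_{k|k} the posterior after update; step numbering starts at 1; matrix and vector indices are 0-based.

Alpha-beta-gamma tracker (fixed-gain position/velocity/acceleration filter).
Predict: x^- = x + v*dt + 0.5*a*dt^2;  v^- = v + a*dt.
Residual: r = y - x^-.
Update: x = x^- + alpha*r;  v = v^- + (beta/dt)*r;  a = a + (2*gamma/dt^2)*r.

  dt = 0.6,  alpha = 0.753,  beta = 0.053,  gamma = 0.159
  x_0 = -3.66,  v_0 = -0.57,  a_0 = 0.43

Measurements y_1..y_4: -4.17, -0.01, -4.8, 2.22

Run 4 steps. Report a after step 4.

a_post = 4.0255

step 1: x_pred=-3.9246  r=-0.2454  x^+=-4.1094  v^+=-0.3337  a^+=0.2132
step 2: x_pred=-4.2712  r=4.2612  x^+=-1.0625  v^+=0.1707  a^+=3.9773
step 3: x_pred=-0.2442  r=-4.5558  x^+=-3.6747  v^+=2.1546  a^+=-0.0470
step 4: x_pred=-2.3904  r=4.6104  x^+=1.0812  v^+=2.5337  a^+=4.0255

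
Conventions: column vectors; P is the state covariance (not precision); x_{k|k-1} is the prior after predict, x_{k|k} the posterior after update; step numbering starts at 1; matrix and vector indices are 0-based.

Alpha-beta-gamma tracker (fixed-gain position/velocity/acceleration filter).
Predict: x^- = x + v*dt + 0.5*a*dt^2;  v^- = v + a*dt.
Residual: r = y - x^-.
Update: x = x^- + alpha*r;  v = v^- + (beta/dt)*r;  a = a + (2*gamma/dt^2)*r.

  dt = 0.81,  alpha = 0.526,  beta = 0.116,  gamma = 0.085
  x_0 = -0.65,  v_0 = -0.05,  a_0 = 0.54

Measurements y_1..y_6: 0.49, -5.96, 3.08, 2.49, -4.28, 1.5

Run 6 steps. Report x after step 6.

x_post = 0.6170

step 1: x_pred=-0.5134  r=1.0034  x^+=0.0144  v^+=0.5311  a^+=0.8000
step 2: x_pred=0.7070  r=-6.6670  x^+=-2.7998  v^+=0.2243  a^+=-0.9275
step 3: x_pred=-2.9224  r=6.0024  x^+=0.2349  v^+=0.3326  a^+=0.6278
step 4: x_pred=0.7102  r=1.7798  x^+=1.6464  v^+=1.0960  a^+=1.0889
step 5: x_pred=2.8914  r=-7.1714  x^+=-0.8808  v^+=0.9510  a^+=-0.7692
step 6: x_pred=-0.3628  r=1.8628  x^+=0.6170  v^+=0.5947  a^+=-0.2866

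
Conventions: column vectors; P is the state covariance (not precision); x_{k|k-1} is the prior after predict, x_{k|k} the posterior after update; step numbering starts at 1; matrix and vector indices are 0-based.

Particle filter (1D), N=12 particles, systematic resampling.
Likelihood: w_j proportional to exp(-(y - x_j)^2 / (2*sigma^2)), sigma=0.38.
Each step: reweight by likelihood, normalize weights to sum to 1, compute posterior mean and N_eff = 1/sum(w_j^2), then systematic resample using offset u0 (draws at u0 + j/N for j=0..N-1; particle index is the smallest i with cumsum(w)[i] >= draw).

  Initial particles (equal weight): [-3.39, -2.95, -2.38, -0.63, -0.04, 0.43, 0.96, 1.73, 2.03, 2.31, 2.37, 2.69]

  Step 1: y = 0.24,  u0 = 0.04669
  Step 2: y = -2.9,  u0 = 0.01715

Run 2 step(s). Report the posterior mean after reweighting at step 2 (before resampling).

post_mean = -0.0400

step 1: w=[0.0000, 0.0000, 0.0000, 0.0386, 0.4046, 0.4684, 0.0882, 0.0002, 0.0000, 0.0000, 0.0000, 0.0000]  mean=0.2460  Neff=2.5488  idx=[4, 4, 4, 4, 4, 5, 5, 5, 5, 5, 5, 6]
step 2: w=[0.2000, 0.2000, 0.2000, 0.2000, 0.2000, 0.0000, 0.0000, 0.0000, 0.0000, 0.0000, 0.0000, 0.0000]  mean=-0.0400  Neff=5.0005  idx=[0, 0, 0, 1, 1, 2, 2, 3, 3, 3, 4, 4]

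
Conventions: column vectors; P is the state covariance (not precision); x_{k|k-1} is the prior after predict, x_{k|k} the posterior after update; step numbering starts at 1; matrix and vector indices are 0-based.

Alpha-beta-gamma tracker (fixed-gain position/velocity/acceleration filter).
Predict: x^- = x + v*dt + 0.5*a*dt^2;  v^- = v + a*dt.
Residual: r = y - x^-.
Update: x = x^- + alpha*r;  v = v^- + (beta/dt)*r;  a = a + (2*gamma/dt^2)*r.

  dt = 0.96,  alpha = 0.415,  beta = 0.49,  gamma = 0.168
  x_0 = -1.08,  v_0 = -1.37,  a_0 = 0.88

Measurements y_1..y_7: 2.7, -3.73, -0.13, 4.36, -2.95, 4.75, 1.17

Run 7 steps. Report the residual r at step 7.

resid = -0.4579

step 1: x_pred=-1.9897  r=4.6897  x^+=-0.0435  v^+=1.8685  a^+=2.5898
step 2: x_pred=2.9437  r=-6.6737  x^+=0.1741  v^+=0.9483  a^+=0.1567
step 3: x_pred=1.1567  r=-1.2867  x^+=0.6227  v^+=0.4420  a^+=-0.3124
step 4: x_pred=0.9031  r=3.4569  x^+=2.3377  v^+=1.9065  a^+=0.9479
step 5: x_pred=4.6048  r=-7.5548  x^+=1.4695  v^+=-1.0396  a^+=-1.8064
step 6: x_pred=-0.3608  r=5.1108  x^+=1.7602  v^+=-0.1651  a^+=0.0569
step 7: x_pred=1.6279  r=-0.4579  x^+=1.4379  v^+=-0.3442  a^+=-0.1101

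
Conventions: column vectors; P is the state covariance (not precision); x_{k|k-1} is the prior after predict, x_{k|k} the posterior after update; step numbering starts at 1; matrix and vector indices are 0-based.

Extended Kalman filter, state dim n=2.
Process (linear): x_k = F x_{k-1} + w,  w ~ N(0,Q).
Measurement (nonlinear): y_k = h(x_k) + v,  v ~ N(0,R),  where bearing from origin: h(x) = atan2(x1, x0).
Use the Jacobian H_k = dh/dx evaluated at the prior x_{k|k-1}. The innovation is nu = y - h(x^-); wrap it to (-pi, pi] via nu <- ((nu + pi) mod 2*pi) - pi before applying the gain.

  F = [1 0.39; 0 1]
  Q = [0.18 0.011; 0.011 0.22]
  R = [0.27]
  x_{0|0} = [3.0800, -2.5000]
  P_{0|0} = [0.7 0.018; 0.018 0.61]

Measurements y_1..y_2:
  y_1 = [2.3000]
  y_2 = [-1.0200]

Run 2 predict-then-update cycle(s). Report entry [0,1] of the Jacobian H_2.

step 1: x^-=[2.1050, -2.5000]  P^-=[0.9868 0.2669; 0.2669 0.8300]  H_jac=[0.2341 0.1971]  S=[0.3809]  K=[0.7444; 0.5934]  nu=[-3.1122]  x^+=[-0.2119, -4.3468]  P^+=[0.7757 0.0986; 0.0986 0.6959]
step 2: x^-=[-1.9071, -4.3468]  P^-=[1.1385 0.3810; 0.3810 0.9159]  H_jac=[0.1929 -0.0846]  S=[0.3065]  K=[0.6114; -0.0131]  nu=[0.9642]  x^+=[-1.3176, -4.3595]  P^+=[1.0239 0.3835; 0.3835 0.9158]

H_jac[0,1] = -0.0846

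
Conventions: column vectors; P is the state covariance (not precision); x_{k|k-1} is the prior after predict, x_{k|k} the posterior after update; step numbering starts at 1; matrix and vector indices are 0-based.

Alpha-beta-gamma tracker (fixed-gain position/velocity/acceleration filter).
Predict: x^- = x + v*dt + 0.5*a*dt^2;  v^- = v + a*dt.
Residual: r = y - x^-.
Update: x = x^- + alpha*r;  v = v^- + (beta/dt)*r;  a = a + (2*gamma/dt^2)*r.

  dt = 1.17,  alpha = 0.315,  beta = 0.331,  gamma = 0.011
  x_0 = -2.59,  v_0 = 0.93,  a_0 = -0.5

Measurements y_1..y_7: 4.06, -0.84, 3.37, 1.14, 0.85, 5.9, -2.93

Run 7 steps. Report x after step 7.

x_post = 0.2337

step 1: x_pred=-1.8441  r=5.9041  x^+=0.0157  v^+=2.0153  a^+=-0.4051
step 2: x_pred=2.0963  r=-2.9363  x^+=1.1714  v^+=0.7106  a^+=-0.4523
step 3: x_pred=1.6932  r=1.6768  x^+=2.2214  v^+=0.6558  a^+=-0.4254
step 4: x_pred=2.6976  r=-1.5576  x^+=2.2069  v^+=-0.2825  a^+=-0.4504
step 5: x_pred=1.5681  r=-0.7181  x^+=1.3419  v^+=-1.0126  a^+=-0.4619
step 6: x_pred=-0.1590  r=6.0590  x^+=1.7496  v^+=0.1611  a^+=-0.3646
step 7: x_pred=1.6885  r=-4.6185  x^+=0.2337  v^+=-1.5721  a^+=-0.4388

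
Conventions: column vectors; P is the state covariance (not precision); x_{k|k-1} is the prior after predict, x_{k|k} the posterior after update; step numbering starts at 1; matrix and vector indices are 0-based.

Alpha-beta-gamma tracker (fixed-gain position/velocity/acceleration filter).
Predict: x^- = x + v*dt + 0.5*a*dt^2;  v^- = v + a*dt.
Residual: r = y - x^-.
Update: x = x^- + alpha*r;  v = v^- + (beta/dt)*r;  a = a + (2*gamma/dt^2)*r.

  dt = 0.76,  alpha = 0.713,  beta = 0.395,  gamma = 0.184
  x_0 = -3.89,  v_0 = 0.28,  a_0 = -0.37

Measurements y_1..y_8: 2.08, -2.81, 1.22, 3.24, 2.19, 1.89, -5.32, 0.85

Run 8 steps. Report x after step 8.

step 1: x_pred=-3.7841  r=5.8641  x^+=0.3970  v^+=3.0466  a^+=3.3661
step 2: x_pred=3.6845  r=-6.4945  x^+=-0.9461  v^+=2.2294  a^+=-0.7717
step 3: x_pred=0.5254  r=0.6946  x^+=1.0206  v^+=2.0039  a^+=-0.3291
step 4: x_pred=2.4485  r=0.7915  x^+=3.0129  v^+=2.1651  a^+=0.1751
step 5: x_pred=4.7089  r=-2.5189  x^+=2.9129  v^+=0.9890  a^+=-1.4297
step 6: x_pred=3.2517  r=-1.3617  x^+=2.2808  v^+=-0.8053  a^+=-2.2973
step 7: x_pred=1.0053  r=-6.3253  x^+=-3.5046  v^+=-5.8387  a^+=-6.3273
step 8: x_pred=-9.7694  r=10.6194  x^+=-2.1978  v^+=-5.1282  a^+=0.4385

x_post = -2.1978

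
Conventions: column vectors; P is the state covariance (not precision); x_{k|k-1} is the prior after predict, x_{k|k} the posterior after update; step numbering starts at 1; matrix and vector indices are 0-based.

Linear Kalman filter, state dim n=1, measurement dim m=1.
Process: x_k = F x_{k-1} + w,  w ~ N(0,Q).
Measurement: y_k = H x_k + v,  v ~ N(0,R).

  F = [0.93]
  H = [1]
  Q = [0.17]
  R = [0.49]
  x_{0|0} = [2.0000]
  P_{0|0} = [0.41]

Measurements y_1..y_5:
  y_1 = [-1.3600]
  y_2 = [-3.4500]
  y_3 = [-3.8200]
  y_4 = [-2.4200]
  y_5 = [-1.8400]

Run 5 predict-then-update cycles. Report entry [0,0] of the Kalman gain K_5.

K[0,0] = 0.4140

step 1: x^-=[1.8600]  P^-=[0.5246]  S=[1.0146]  K=[0.5171]  nu=[-3.2200]  x^+=[0.1951]  P^+=[0.2534]
step 2: x^-=[0.1814]  P^-=[0.3891]  S=[0.8791]  K=[0.4426]  nu=[-3.6314]  x^+=[-1.4260]  P^+=[0.2169]
step 3: x^-=[-1.3261]  P^-=[0.3576]  S=[0.8476]  K=[0.4219]  nu=[-2.4939]  x^+=[-2.3783]  P^+=[0.2067]
step 4: x^-=[-2.2118]  P^-=[0.3488]  S=[0.8388]  K=[0.4158]  nu=[-0.2082]  x^+=[-2.2984]  P^+=[0.2038]
step 5: x^-=[-2.1375]  P^-=[0.3462]  S=[0.8362]  K=[0.4140]  nu=[0.2975]  x^+=[-2.0143]  P^+=[0.2029]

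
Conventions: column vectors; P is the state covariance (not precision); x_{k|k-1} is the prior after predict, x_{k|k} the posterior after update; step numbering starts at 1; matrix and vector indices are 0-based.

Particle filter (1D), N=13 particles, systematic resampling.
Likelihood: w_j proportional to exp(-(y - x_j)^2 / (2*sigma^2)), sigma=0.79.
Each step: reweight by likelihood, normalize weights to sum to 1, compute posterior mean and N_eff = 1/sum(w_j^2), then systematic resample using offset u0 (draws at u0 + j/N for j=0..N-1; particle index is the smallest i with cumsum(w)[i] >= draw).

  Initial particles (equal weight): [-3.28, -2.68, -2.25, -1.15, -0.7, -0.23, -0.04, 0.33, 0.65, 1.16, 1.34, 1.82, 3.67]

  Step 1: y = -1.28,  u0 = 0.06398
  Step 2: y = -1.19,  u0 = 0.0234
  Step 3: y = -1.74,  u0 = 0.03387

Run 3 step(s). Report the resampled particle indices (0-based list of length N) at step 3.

step 1: w=[0.0121, 0.0618, 0.1399, 0.2933, 0.2271, 0.1229, 0.0867, 0.0373, 0.0150, 0.0025, 0.0012, 0.0001, 0.0000]  mean=-1.0212  Neff=5.3942  idx=[1, 2, 3, 3, 3, 3, 4, 4, 4, 5, 5, 6, 8]
step 2: w=[0.0201, 0.0483, 0.1187, 0.1187, 0.1187, 0.1187, 0.0981, 0.0981, 0.0981, 0.0568, 0.0568, 0.0412, 0.0079]  mean=-0.9370  Neff=10.4009  idx=[1, 2, 2, 3, 4, 4, 5, 6, 6, 7, 8, 9, 10]
step 3: w=[0.1104, 0.1029, 0.1029, 0.1029, 0.1029, 0.1029, 0.1029, 0.0572, 0.0572, 0.0572, 0.0572, 0.0219, 0.0219]  mean=-1.1283  Neff=11.1478  idx=[0, 1, 1, 2, 3, 3, 4, 5, 6, 6, 8, 9, 11]

resampled_idx = [0, 1, 1, 2, 3, 3, 4, 5, 6, 6, 8, 9, 11]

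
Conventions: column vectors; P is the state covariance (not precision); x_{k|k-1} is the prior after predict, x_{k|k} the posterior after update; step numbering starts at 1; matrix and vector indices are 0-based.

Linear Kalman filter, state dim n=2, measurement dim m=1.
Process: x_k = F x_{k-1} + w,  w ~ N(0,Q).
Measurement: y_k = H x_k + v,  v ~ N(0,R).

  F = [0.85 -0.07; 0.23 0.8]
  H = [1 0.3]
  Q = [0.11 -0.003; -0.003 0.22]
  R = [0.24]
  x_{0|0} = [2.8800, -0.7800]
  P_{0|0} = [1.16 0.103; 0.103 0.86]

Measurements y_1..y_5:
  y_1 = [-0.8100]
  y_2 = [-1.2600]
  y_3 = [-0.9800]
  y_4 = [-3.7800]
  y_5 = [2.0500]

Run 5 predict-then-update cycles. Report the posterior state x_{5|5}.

step 1: x^-=[2.5026, 0.0384]  P^-=[0.9401 0.2440; 0.2440 0.8697]  S=[1.4047]  K=[0.7213; 0.3594]  nu=[-3.3241]  x^+=[0.1048, -1.1564]  P^+=[0.2092 -0.1202; -0.1202 0.6882]
step 2: x^-=[0.1701, -0.9010]  P^-=[0.2788 -0.0804; -0.0804 0.6273]  S=[0.5270]  K=[0.4833; 0.2044]  nu=[-1.1598]  x^+=[-0.3904, -1.1381]  P^+=[0.1557 -0.1325; -0.1325 0.6052]
step 3: x^-=[-0.2522, -1.0003]  P^-=[0.2413 -0.0944; -0.0944 0.5668]  S=[0.4756]  K=[0.4477; 0.1590]  nu=[-0.4277]  x^+=[-0.4437, -1.0683]  P^+=[0.1459 -0.1283; -0.1283 0.5548]
step 4: x^-=[-0.3023, -0.9567]  P^-=[0.2334 -0.0907; -0.0907 0.5356]  S=[0.4672]  K=[0.4414; 0.1498]  nu=[-3.1907]  x^+=[-1.7106, -1.4345]  P^+=[0.1424 -0.1216; -0.1216 0.5251]
step 5: x^-=[-1.3536, -1.5411]  P^-=[0.2299 -0.0853; -0.0853 0.5189]  S=[0.4655]  K=[0.4390; 0.1512]  nu=[3.8659]  x^+=[0.3436, -0.9566]  P^+=[0.1402 -0.1162; -0.1162 0.5082]

x_post = [0.3436, -0.9566]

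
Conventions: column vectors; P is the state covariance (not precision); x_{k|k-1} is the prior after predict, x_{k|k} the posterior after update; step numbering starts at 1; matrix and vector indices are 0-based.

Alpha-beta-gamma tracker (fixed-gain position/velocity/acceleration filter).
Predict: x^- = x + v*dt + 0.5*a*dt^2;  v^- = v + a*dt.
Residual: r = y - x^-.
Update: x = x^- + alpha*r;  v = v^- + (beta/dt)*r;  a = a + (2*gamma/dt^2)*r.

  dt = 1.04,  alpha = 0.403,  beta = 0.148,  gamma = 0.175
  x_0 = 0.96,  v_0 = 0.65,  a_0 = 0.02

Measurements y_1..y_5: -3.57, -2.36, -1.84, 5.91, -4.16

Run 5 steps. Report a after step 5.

step 1: x_pred=1.6468  r=-5.2168  x^+=-0.4556  v^+=-0.0716  a^+=-1.6681
step 2: x_pred=-1.4321  r=-0.9279  x^+=-1.8061  v^+=-1.9385  a^+=-1.9684
step 3: x_pred=-4.8866  r=3.0466  x^+=-3.6588  v^+=-3.5521  a^+=-0.9825
step 4: x_pred=-7.8843  r=13.7943  x^+=-2.3252  v^+=-2.6108  a^+=3.4812
step 5: x_pred=-3.1578  r=-1.0022  x^+=-3.5617  v^+=0.8670  a^+=3.1569

a_post = 3.1569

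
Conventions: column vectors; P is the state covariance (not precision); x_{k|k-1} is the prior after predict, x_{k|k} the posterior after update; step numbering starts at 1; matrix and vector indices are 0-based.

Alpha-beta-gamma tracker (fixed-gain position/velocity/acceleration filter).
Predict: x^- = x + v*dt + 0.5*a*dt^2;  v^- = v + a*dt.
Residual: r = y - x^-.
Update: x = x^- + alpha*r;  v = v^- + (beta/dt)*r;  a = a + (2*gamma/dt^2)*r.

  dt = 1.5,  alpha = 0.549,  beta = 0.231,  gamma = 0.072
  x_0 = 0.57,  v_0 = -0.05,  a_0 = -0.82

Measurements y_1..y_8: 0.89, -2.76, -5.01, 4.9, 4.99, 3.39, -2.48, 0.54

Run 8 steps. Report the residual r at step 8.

step 1: x_pred=-0.4275  r=1.3175  x^+=0.2958  v^+=-1.0771  a^+=-0.7357
step 2: x_pred=-2.1475  r=-0.6125  x^+=-2.4838  v^+=-2.2750  a^+=-0.7749
step 3: x_pred=-6.7679  r=1.7579  x^+=-5.8028  v^+=-3.1666  a^+=-0.6624
step 4: x_pred=-11.2978  r=16.1978  x^+=-2.4052  v^+=-1.6656  a^+=0.3743
step 5: x_pred=-4.4826  r=9.4726  x^+=0.7179  v^+=0.3546  a^+=0.9805
step 6: x_pred=2.3528  r=1.0372  x^+=2.9222  v^+=1.9851  a^+=1.0469
step 7: x_pred=7.0776  r=-9.5576  x^+=1.8305  v^+=2.0836  a^+=0.4352
step 8: x_pred=5.4455  r=-4.9055  x^+=2.7524  v^+=1.9810  a^+=0.1213

resid = -4.9055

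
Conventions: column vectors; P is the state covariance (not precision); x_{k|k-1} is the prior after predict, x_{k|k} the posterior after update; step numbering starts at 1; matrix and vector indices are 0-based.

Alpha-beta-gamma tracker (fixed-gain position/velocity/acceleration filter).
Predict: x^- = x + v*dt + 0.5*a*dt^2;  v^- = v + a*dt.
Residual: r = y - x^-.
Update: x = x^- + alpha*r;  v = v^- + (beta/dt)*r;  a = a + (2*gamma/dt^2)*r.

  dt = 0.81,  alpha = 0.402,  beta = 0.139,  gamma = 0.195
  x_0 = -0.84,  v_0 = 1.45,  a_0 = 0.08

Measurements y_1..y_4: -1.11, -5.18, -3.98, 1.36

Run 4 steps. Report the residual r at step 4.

step 1: x_pred=0.3607  r=-1.4707  x^+=-0.2305  v^+=1.2624  a^+=-0.7942
step 2: x_pred=0.5315  r=-5.7115  x^+=-1.7645  v^+=-0.3610  a^+=-4.1893
step 3: x_pred=-3.4313  r=-0.5487  x^+=-3.6519  v^+=-3.8485  a^+=-4.5155
step 4: x_pred=-8.2505  r=9.6105  x^+=-4.3871  v^+=-5.8569  a^+=1.1972

resid = 9.6105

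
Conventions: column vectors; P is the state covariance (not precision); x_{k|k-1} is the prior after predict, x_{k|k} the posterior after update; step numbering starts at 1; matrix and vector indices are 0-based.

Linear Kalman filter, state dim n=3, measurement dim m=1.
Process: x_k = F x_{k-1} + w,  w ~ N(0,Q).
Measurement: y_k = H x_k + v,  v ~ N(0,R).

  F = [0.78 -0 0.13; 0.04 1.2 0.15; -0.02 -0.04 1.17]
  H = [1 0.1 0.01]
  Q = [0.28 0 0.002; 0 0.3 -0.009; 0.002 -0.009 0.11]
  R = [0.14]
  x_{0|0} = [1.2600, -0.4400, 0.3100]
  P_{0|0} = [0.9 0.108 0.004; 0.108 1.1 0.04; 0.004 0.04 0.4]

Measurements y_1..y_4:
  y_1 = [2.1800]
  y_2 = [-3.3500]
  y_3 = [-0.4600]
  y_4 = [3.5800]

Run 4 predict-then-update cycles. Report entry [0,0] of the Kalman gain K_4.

K[0,0] = 0.6721

step 1: x^-=[1.0231, -0.4311, 0.3551]  P^-=[0.8351 0.1437 0.0489; 0.1437 1.9193 0.0610; 0.0489 0.0610 0.6559]  S=[1.0242]  K=[0.8299; 0.3283; 0.0601]  nu=[1.1965]  x^+=[2.0160, -0.0383, 0.4270]  P^+=[0.1297 -0.1353 -0.0022; -0.1353 1.8089 0.0408; -0.0022 0.0408 0.6522]
step 2: x^-=[1.6280, 0.0987, 0.4608]  P^-=[0.3695 -0.1038 0.1012; -0.1038 2.9213 0.0790; 0.1012 0.0790 1.0018]  S=[0.5202]  K=[0.6923; 0.3635; 0.2289]  nu=[-4.9925]  x^+=[-1.8281, -1.7161, -0.6822]  P^+=[0.1202 -0.2347 0.0187; -0.2347 2.8526 0.0357; 0.0187 0.0357 0.9746]
step 3: x^-=[-1.5146, -2.2348, -0.6930]  P^-=[0.3734 -0.1891 0.1725; -0.1891 4.4204 0.0817; 0.1725 0.0817 1.4441]  S=[0.5235]  K=[0.6804; 0.4847; 0.3728]  nu=[1.2850]  x^+=[-0.6403, -1.6120, -0.2140]  P^+=[0.1310 -0.3618 0.0398; -0.3618 4.2974 -0.0129; 0.0398 -0.0129 1.3714]
step 4: x^-=[-0.5272, -1.9921, -0.1731]  P^-=[0.3910 -0.3049 0.2561; -0.3049 6.4804 0.0183; 0.2561 0.0183 1.9930]  S=[0.5401]  K=[0.6721; 0.6356; 0.5144]  nu=[4.3082]  x^+=[2.3683, 0.7461, 2.0429]  P^+=[0.1470 -0.5357 0.0693; -0.5357 6.2622 -0.1583; 0.0693 -0.1583 1.8500]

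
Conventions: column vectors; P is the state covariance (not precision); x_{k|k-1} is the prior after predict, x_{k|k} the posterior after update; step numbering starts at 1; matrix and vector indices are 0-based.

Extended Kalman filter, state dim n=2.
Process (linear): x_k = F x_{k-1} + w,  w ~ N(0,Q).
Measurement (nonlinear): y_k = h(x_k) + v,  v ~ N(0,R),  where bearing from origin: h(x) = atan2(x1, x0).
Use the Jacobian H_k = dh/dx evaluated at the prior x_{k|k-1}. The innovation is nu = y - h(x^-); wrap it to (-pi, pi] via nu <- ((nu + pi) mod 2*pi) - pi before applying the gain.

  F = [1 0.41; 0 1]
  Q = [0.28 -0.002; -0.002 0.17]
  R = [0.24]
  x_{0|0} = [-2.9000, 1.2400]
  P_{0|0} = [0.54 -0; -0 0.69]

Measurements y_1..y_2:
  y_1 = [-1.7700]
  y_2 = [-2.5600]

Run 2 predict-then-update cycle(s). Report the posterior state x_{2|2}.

step 1: x^-=[-2.3916, 1.2400]  P^-=[0.9360 0.2809; 0.2809 0.8600]  H_jac=[-0.1709 -0.3295]  S=[0.3924]  K=[-0.6435; -0.8447]  nu=[1.8499]  x^+=[-3.5821, -0.3225]  P^+=[0.7735 0.0676; 0.0676 0.5801]
step 2: x^-=[-3.7143, -0.3225]  P^-=[1.2065 0.3035; 0.3035 0.7501]  H_jac=[0.0232 -0.2672]  S=[0.2904]  K=[-0.1828; -0.6658]  nu=[0.4950]  x^+=[-3.8048, -0.6521]  P^+=[1.1968 0.2681; 0.2681 0.6213]

x_post = [-3.8048, -0.6521]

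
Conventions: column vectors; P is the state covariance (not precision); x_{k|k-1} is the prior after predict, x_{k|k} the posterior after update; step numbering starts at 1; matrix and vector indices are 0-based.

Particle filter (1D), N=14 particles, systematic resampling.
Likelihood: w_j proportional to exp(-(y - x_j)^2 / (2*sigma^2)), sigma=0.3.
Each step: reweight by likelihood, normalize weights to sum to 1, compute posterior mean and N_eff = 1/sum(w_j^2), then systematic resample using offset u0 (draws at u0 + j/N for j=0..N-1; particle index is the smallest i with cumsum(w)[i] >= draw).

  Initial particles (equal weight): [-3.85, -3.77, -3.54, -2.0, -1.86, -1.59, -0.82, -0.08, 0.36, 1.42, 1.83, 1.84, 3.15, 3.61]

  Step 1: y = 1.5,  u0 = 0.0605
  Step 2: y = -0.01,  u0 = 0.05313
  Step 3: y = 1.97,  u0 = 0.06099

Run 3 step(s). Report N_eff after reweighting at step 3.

N_eff = 14.0000

step 1: w=[0.0000, 0.0000, 0.0000, 0.0000, 0.0000, 0.0000, 0.0000, 0.0000, 0.0004, 0.4735, 0.2679, 0.2582, 0.0000, 0.0000]  mean=1.6379  Neff=2.7573  idx=[9, 9, 9, 9, 9, 9, 10, 10, 10, 10, 11, 11, 11, 11]
step 2: w=[0.1665, 0.1665, 0.1665, 0.1665, 0.1665, 0.1665, 0.0001, 0.0001, 0.0001, 0.0001, 0.0001, 0.0001, 0.0001, 0.0001]  mean=1.4203  Neff=6.0085  idx=[0, 0, 1, 1, 2, 2, 2, 3, 3, 4, 4, 5, 5, 5]
step 3: w=[0.0714, 0.0714, 0.0714, 0.0714, 0.0714, 0.0714, 0.0714, 0.0714, 0.0714, 0.0714, 0.0714, 0.0714, 0.0714, 0.0714]  mean=1.4200  Neff=14.0000  idx=[0, 1, 2, 3, 4, 5, 6, 7, 8, 9, 10, 11, 12, 13]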